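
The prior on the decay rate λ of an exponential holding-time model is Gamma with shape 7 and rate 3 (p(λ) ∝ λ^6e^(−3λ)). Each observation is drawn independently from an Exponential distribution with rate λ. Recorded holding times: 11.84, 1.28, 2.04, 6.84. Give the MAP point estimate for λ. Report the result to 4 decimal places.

The Exponential(rate=λ) likelihood is ∝ λ^n e^(−λΣtᵢ). Here n = 4 and Σtᵢ = 11.84 + 1.28 + 2.04 + 6.84 = 22.
Posterior ∝ λ^6e^(−3λ) · λ^4e^(−22λ) = λ^10e^(−25λ), i.e. Gamma(11, 25).
Mode = (a−1)/b = 10/25 ≈ 0.4000.

λ̂_MAP = 0.4000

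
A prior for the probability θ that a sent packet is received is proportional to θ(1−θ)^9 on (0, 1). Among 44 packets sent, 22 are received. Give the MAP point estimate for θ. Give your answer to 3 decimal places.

θ̂_MAP = 0.426

The prior density ∝ θ(1−θ)^9 is the kernel of Beta(2, 10).
Data: 22 successes in 44 trials. The binomial likelihood contributes θ^22(1−θ)^22, so the posterior is Beta(2+22, 10+22) = Beta(24, 32).
For Beta(a, b) with a, b > 1 the mode is (a−1)/(a+b−2) = 23/54 ≈ 0.426.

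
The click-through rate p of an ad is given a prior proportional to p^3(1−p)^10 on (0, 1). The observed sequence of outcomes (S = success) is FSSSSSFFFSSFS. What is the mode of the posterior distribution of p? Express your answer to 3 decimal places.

The prior density ∝ p^3(1−p)^10 is the kernel of Beta(4, 11).
Data: 8 successes in 13 trials (from the sequence). The binomial likelihood contributes p^8(1−p)^5, so the posterior is Beta(4+8, 11+5) = Beta(12, 16).
For Beta(a, b) with a, b > 1 the mode is (a−1)/(a+b−2) = 11/26 ≈ 0.423.

p̂_MAP = 0.423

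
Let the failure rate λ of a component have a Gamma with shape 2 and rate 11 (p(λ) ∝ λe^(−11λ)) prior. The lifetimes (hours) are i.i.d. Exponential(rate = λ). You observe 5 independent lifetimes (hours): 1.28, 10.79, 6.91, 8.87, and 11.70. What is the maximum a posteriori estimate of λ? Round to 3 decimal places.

The Exponential(rate=λ) likelihood is ∝ λ^n e^(−λΣtᵢ). Here n = 5 and Σtᵢ = 1.28 + 10.79 + 6.91 + 8.87 + 11.70 = 39.55.
Posterior ∝ λe^(−11λ) · λ^5e^(−39.55λ) = λ^6e^(−50.55λ), i.e. Gamma(7, 50.55).
Mode = (a−1)/b = 6/50.55 ≈ 0.119.

λ̂_MAP = 0.119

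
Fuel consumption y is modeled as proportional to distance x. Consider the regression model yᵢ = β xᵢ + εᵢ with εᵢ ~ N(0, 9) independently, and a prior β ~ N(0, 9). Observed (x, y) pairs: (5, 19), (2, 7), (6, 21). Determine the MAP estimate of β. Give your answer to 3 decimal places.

log p(β | y) = −Σ(yᵢ − βxᵢ)²/(2·9) − β²/(2·9) + const.
Setting the derivative to zero: Σxᵢ(yᵢ − βxᵢ)/9 − β/9 = 0, so β = Σxᵢyᵢ / (Σxᵢ² + σ²/τ²).
Σxᵢyᵢ = 5·19 + 2·7 + 6·21 = 235; Σxᵢ² = 65; σ²/τ² = 1.
β̂_MAP = 235 / (65 + 1) = 235/66 ≈ 3.561.

β̂_MAP = 3.561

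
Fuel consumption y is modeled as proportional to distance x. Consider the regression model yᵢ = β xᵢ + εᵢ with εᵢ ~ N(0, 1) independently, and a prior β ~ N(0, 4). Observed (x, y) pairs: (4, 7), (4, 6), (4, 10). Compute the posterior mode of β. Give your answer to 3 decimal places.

β̂_MAP = 1.907

log p(β | y) = −Σ(yᵢ − βxᵢ)²/(2·1) − β²/(2·4) + const.
Setting the derivative to zero: Σxᵢ(yᵢ − βxᵢ)/1 − β/4 = 0, so β = Σxᵢyᵢ / (Σxᵢ² + σ²/τ²).
Σxᵢyᵢ = 4·7 + 4·6 + 4·10 = 92; Σxᵢ² = 48; σ²/τ² = 0.25.
β̂_MAP = 92 / (48 + 0.25) = 92/48.25 ≈ 1.907.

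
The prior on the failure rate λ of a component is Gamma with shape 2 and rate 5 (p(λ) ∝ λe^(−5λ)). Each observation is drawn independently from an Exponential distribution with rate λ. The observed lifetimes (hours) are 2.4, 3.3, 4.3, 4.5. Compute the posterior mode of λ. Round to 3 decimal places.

The Exponential(rate=λ) likelihood is ∝ λ^n e^(−λΣtᵢ). Here n = 4 and Σtᵢ = 2.4 + 3.3 + 4.3 + 4.5 = 14.5.
Posterior ∝ λe^(−5λ) · λ^4e^(−14.5λ) = λ^5e^(−19.5λ), i.e. Gamma(6, 19.5).
Mode = (a−1)/b = 5/19.5 ≈ 0.256.

λ̂_MAP = 0.256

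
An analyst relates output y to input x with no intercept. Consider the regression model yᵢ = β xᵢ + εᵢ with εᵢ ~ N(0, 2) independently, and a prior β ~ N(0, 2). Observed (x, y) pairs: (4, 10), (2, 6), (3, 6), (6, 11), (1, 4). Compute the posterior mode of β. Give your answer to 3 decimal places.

log p(β | y) = −Σ(yᵢ − βxᵢ)²/(2·2) − β²/(2·2) + const.
Setting the derivative to zero: Σxᵢ(yᵢ − βxᵢ)/2 − β/2 = 0, so β = Σxᵢyᵢ / (Σxᵢ² + σ²/τ²).
Σxᵢyᵢ = 4·10 + 2·6 + 3·6 + 6·11 + 1·4 = 140; Σxᵢ² = 66; σ²/τ² = 1.
β̂_MAP = 140 / (66 + 1) = 140/67 ≈ 2.090.

β̂_MAP = 2.090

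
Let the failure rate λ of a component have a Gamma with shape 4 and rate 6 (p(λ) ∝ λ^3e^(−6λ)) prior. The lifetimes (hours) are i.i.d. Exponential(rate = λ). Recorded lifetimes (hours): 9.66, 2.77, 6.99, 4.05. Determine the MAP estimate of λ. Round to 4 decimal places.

λ̂_MAP = 0.2375

The Exponential(rate=λ) likelihood is ∝ λ^n e^(−λΣtᵢ). Here n = 4 and Σtᵢ = 9.66 + 2.77 + 6.99 + 4.05 = 23.47.
Posterior ∝ λ^3e^(−6λ) · λ^4e^(−23.47λ) = λ^7e^(−29.47λ), i.e. Gamma(8, 29.47).
Mode = (a−1)/b = 7/29.47 ≈ 0.2375.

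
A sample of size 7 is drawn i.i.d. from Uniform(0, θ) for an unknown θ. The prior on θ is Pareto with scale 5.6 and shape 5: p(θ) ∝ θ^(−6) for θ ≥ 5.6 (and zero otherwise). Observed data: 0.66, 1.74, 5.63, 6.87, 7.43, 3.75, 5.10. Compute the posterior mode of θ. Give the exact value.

The Uniform(0, θ) likelihood is θ^(−n) for θ ≥ max(xᵢ), zero otherwise. Here max(xᵢ) = 7.43.
Posterior ∝ θ^(−6) · θ^(−7) = θ^(−13) on θ ≥ max(5.6, 7.43) = 7.43.
This density is strictly decreasing in θ, so the posterior mode lies at the lower boundary of the support.

θ̂_MAP = 7.43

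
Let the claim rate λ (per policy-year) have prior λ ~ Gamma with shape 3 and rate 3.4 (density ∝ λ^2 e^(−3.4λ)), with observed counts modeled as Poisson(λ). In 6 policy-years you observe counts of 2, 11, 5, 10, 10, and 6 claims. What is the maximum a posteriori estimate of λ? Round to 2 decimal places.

λ̂_MAP = 4.89

Σxᵢ = 2+11+5+10+10+6 = 44, with n = 6.
Posterior ∝ λ^2e^(−3.4λ) · λ^44e^(−6λ) = λ^46e^(−9.4λ), i.e. Gamma(shape=47, rate=9.4).
The mode of a Gamma(a, b) with a ≥ 1 (shape–rate) is (a−1)/b = 46/9.4 ≈ 4.89.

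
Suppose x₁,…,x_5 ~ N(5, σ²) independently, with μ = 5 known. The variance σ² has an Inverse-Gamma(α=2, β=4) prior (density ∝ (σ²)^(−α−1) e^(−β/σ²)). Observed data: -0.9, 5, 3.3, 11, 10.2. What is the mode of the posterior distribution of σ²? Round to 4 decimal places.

Sum of squared deviations about the known mean: SS = (-0.9−5)² + (5−5)² + (3.3−5)² + (11−5)² + (10.2−5)² = 100.74.
The Normal likelihood contributes (σ²)^(−n/2) exp(−SS/(2σ²)), so the posterior is Inverse-Gamma(α + n/2, β + SS/2) = Inverse-Gamma(4.5, 54.37).
The mode of Inverse-Gamma(a, b) is b/(a+1) = 54.37/5.5 ≈ 9.8855.

σ̂²_MAP = 9.8855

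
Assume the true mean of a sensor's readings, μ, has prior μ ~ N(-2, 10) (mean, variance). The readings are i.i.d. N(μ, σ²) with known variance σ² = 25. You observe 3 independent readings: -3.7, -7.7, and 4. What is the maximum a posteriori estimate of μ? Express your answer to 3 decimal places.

μ̂_MAP = -2.255

n = 3; x̄ = ((-3.7) + (-7.7) + 4)/3 = -7.4/3 = -37/15 ≈ -2.4667.
For a Normal prior and Normal likelihood with known variance, the posterior is Normal; its mode equals its mean, the precision-weighted average.
Prior precision 1/σ₀² = 1/10 = 0.1; data precision n/σ² = 3/25 = 0.12.
μ̂ = (0.1·(-2) + 0.12·(-37/15)) / (0.1 + 0.12) = (-0.496)/0.22 = -124/55 ≈ -2.255.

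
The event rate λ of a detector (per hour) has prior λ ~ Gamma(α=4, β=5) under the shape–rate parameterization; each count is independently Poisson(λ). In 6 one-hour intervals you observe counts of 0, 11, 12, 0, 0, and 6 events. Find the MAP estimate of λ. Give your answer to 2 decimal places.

λ̂_MAP = 2.91

Σxᵢ = 0+11+12+0+0+6 = 29, with n = 6.
Posterior ∝ λ^3e^(−5λ) · λ^29e^(−6λ) = λ^32e^(−11λ), i.e. Gamma(shape=33, rate=11).
The mode of a Gamma(a, b) with a ≥ 1 (shape–rate) is (a−1)/b = 32/11 ≈ 2.91.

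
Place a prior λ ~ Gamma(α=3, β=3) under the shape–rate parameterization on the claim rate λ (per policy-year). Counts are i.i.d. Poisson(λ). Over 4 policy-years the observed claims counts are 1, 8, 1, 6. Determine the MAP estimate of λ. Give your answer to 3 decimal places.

λ̂_MAP = 2.571

Σxᵢ = 1+8+1+6 = 16, with n = 4.
Posterior ∝ λ^2e^(−3λ) · λ^16e^(−4λ) = λ^18e^(−7λ), i.e. Gamma(shape=19, rate=7).
The mode of a Gamma(a, b) with a ≥ 1 (shape–rate) is (a−1)/b = 18/7 ≈ 2.571.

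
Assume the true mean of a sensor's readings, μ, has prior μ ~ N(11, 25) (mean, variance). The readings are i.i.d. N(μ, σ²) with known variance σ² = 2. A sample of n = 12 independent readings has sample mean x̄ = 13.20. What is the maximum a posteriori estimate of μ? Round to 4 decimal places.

μ̂_MAP = 13.1854

n = 12, x̄ = 13.20.
For a Normal prior and Normal likelihood with known variance, the posterior is Normal; its mode equals its mean, the precision-weighted average.
Prior precision 1/σ₀² = 1/25 = 0.04; data precision n/σ² = 12/2 = 6.
μ̂ = (0.04·11 + 6·13.2) / (0.04 + 6) = 79.64/6.04 = 1991/151 ≈ 13.1854.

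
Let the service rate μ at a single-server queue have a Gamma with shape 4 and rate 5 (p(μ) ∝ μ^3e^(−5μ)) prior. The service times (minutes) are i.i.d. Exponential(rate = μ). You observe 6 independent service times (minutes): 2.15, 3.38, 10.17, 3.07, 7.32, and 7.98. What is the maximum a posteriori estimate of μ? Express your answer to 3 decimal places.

μ̂_MAP = 0.230

The Exponential(rate=μ) likelihood is ∝ μ^n e^(−μΣtᵢ). Here n = 6 and Σtᵢ = 2.15 + 3.38 + 10.17 + 3.07 + 7.32 + 7.98 = 34.07.
Posterior ∝ μ^3e^(−5μ) · μ^6e^(−34.07μ) = μ^9e^(−39.07μ), i.e. Gamma(10, 39.07).
Mode = (a−1)/b = 9/39.07 ≈ 0.230.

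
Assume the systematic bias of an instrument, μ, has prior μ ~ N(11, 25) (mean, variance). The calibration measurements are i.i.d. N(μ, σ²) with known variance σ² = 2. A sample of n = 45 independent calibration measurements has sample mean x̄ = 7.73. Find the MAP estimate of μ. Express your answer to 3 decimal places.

μ̂_MAP = 7.736

n = 45, x̄ = 7.73.
For a Normal prior and Normal likelihood with known variance, the posterior is Normal; its mode equals its mean, the precision-weighted average.
Prior precision 1/σ₀² = 1/25 = 0.04; data precision n/σ² = 45/2 = 22.5.
μ̂ = (0.04·11 + 22.5·7.73) / (0.04 + 22.5) = 174.365/22.54 = 34873/4508 ≈ 7.736.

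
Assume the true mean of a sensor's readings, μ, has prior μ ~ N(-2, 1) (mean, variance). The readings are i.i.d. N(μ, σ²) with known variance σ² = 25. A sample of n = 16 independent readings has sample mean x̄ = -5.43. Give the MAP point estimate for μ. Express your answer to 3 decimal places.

n = 16, x̄ = -5.43.
For a Normal prior and Normal likelihood with known variance, the posterior is Normal; its mode equals its mean, the precision-weighted average.
Prior precision 1/σ₀² = 1/1 = 1; data precision n/σ² = 16/25 = 0.64.
μ̂ = (1·(-2) + 0.64·(-5.43)) / (1 + 0.64) = (-5.4752)/1.64 = -3422/1025 ≈ -3.339.

μ̂_MAP = -3.339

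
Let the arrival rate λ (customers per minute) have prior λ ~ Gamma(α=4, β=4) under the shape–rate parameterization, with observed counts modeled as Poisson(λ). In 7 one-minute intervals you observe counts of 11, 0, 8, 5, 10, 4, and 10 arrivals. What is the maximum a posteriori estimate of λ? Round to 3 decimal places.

Σxᵢ = 11+0+8+5+10+4+10 = 48, with n = 7.
Posterior ∝ λ^3e^(−4λ) · λ^48e^(−7λ) = λ^51e^(−11λ), i.e. Gamma(shape=52, rate=11).
The mode of a Gamma(a, b) with a ≥ 1 (shape–rate) is (a−1)/b = 51/11 ≈ 4.636.

λ̂_MAP = 4.636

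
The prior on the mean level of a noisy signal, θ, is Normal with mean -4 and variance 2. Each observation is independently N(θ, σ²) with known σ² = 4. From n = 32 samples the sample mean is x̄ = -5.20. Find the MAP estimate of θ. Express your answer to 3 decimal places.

n = 32, x̄ = -5.20.
For a Normal prior and Normal likelihood with known variance, the posterior is Normal; its mode equals its mean, the precision-weighted average.
Prior precision 1/σ₀² = 1/2 = 0.5; data precision n/σ² = 32/4 = 8.
θ̂ = (0.5·(-4) + 8·(-5.2)) / (0.5 + 8) = (-43.6)/8.5 = -436/85 ≈ -5.129.

θ̂_MAP = -5.129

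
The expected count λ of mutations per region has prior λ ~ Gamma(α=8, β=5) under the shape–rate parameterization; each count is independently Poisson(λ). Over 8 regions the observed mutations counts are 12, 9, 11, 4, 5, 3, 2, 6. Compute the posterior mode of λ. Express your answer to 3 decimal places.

Σxᵢ = 12+9+11+4+5+3+2+6 = 52, with n = 8.
Posterior ∝ λ^7e^(−5λ) · λ^52e^(−8λ) = λ^59e^(−13λ), i.e. Gamma(shape=60, rate=13).
The mode of a Gamma(a, b) with a ≥ 1 (shape–rate) is (a−1)/b = 59/13 ≈ 4.538.

λ̂_MAP = 4.538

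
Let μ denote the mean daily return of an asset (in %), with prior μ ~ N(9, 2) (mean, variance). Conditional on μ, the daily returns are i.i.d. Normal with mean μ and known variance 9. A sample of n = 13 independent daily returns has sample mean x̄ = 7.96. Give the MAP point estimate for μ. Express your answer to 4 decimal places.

μ̂_MAP = 8.2274

n = 13, x̄ = 7.96.
For a Normal prior and Normal likelihood with known variance, the posterior is Normal; its mode equals its mean, the precision-weighted average.
Prior precision 1/σ₀² = 1/2 = 0.5; data precision n/σ² = 13/9.
μ̂ = (0.5·9 + (13/9)·7.96) / (0.5 + 13/9) = (7199/450)/(35/18) = 7199/875 ≈ 8.2274.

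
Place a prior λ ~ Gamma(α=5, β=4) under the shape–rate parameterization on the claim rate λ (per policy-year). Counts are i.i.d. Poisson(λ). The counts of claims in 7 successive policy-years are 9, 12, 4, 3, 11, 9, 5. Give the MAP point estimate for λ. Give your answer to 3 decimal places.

Σxᵢ = 9+12+4+3+11+9+5 = 53, with n = 7.
Posterior ∝ λ^4e^(−4λ) · λ^53e^(−7λ) = λ^57e^(−11λ), i.e. Gamma(shape=58, rate=11).
The mode of a Gamma(a, b) with a ≥ 1 (shape–rate) is (a−1)/b = 57/11 ≈ 5.182.

λ̂_MAP = 5.182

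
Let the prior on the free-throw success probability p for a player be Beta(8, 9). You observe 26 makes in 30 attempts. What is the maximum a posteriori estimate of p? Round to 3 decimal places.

Prior: Beta(8, 9).
Data: 26 successes in 30 trials. The binomial likelihood contributes p^26(1−p)^4, so the posterior is Beta(8+26, 9+4) = Beta(34, 13).
For Beta(a, b) with a, b > 1 the mode is (a−1)/(a+b−2) = 33/45 ≈ 0.733.

p̂_MAP = 0.733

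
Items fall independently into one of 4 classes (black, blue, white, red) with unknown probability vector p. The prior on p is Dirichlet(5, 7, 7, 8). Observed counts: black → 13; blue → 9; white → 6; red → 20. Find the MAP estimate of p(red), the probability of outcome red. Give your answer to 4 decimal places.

MAP estimate of p(red) = 0.3803

The posterior is Dirichlet(αᵢ + nᵢ) = Dirichlet(18, 16, 13, 28).
For a Dirichlet(a₁,…,a_K) with all aᵢ > 1, the mode has j-th component (aⱼ − 1)/(Σaᵢ − K).
Here Σaᵢ = 75 and K = 4, so p(red) = (28 − 1)/(75 − 4) = 27/71 ≈ 0.3803.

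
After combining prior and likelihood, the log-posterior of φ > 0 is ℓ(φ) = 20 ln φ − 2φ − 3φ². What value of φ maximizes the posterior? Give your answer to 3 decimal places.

φ̂_MAP = 1.667

ℓ'(φ) = 20/φ − 2 − 6φ. Setting this to zero and multiplying by φ: 6φ² + 2φ − 20 = 0.
φ = (−2 + √(2² + 4·6·20)) / (2·6) = (−2 + √484) / 12 = (−2 + 22)/12 = 5/3.
ℓ''(φ) = −20/φ² − 6 < 0, confirming a maximum.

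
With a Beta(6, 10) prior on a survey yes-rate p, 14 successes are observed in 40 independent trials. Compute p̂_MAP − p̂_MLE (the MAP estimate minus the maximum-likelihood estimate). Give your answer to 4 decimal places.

Posterior is Beta(20, 36); MAP = (20−1)/(56−2) = 19/54 ≈ 0.35185.
MLE ignores the prior: p̂_MLE = k/n = 14/40 ≈ 0.35000.
Difference = 19/54 − 14/40 = 1/540 ≈ 0.0019.

MAP − MLE = 0.0019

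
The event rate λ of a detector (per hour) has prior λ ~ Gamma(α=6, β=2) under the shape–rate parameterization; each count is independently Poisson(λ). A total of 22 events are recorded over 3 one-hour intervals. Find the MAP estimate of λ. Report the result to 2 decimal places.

λ̂_MAP = 5.40

Σxᵢ = 22, n = 3.
Posterior ∝ λ^5e^(−2λ) · λ^22e^(−3λ) = λ^27e^(−5λ), i.e. Gamma(shape=28, rate=5).
The mode of a Gamma(a, b) with a ≥ 1 (shape–rate) is (a−1)/b = 27/5 ≈ 5.40.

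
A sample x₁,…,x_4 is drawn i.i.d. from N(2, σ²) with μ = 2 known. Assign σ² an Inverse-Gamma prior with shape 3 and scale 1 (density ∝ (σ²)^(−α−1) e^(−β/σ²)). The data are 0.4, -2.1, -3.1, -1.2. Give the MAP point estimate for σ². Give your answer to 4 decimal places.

σ̂²_MAP = 4.8017

Sum of squared deviations about the known mean: SS = (0.4−2)² + (-2.1−2)² + (-3.1−2)² + (-1.2−2)² = 55.62.
The Normal likelihood contributes (σ²)^(−n/2) exp(−SS/(2σ²)), so the posterior is Inverse-Gamma(α + n/2, β + SS/2) = Inverse-Gamma(5, 28.81).
The mode of Inverse-Gamma(a, b) is b/(a+1) = 28.81/6 ≈ 4.8017.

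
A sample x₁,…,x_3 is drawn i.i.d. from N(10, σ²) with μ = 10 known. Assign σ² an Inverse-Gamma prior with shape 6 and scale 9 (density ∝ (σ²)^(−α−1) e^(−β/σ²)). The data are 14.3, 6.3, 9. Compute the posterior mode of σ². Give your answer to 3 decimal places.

Sum of squared deviations about the known mean: SS = (14.3−10)² + (6.3−10)² + (9−10)² = 33.18.
The Normal likelihood contributes (σ²)^(−n/2) exp(−SS/(2σ²)), so the posterior is Inverse-Gamma(α + n/2, β + SS/2) = Inverse-Gamma(7.5, 25.59).
The mode of Inverse-Gamma(a, b) is b/(a+1) = 25.59/8.5 ≈ 3.011.

σ̂²_MAP = 3.011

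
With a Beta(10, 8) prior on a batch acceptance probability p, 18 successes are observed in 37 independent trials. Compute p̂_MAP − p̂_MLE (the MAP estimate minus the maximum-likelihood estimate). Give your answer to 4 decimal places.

Posterior is Beta(28, 27); MAP = (28−1)/(55−2) = 27/53 ≈ 0.50943.
MLE ignores the prior: p̂_MLE = k/n = 18/37 ≈ 0.48649.
Difference = 27/53 − 18/37 = 45/1961 ≈ 0.0229.

MAP − MLE = 0.0229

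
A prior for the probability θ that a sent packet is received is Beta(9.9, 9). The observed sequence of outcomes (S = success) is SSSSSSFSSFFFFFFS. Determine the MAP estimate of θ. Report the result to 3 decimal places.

θ̂_MAP = 0.544

Prior: Beta(9.9, 9).
Data: 9 successes in 16 trials (from the sequence). The binomial likelihood contributes θ^9(1−θ)^7, so the posterior is Beta(9.9+9, 9+7) = Beta(18.9, 16).
For Beta(a, b) with a, b > 1 the mode is (a−1)/(a+b−2) = 17.9/32.9 ≈ 0.544.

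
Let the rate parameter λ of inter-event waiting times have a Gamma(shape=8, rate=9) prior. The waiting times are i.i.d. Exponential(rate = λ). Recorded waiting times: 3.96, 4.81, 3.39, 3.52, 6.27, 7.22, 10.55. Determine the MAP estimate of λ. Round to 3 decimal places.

λ̂_MAP = 0.287

The Exponential(rate=λ) likelihood is ∝ λ^n e^(−λΣtᵢ). Here n = 7 and Σtᵢ = 3.96 + 4.81 + 3.39 + 3.52 + 6.27 + 7.22 + 10.55 = 39.72.
Posterior ∝ λ^7e^(−9λ) · λ^7e^(−39.72λ) = λ^14e^(−48.72λ), i.e. Gamma(15, 48.72).
Mode = (a−1)/b = 14/48.72 ≈ 0.287.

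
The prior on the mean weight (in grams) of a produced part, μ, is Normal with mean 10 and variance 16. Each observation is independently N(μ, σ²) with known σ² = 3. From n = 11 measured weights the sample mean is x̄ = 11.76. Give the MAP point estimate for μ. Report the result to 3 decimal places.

μ̂_MAP = 11.731

n = 11, x̄ = 11.76.
For a Normal prior and Normal likelihood with known variance, the posterior is Normal; its mode equals its mean, the precision-weighted average.
Prior precision 1/σ₀² = 1/16 = 0.0625; data precision n/σ² = 11/3.
μ̂ = (0.0625·10 + (11/3)·11.76) / (0.0625 + 11/3) = 43.745/(179/48) = 52494/4475 ≈ 11.731.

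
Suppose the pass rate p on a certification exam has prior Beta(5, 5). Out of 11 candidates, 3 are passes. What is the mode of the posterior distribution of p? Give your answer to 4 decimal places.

p̂_MAP = 0.3684

Prior: Beta(5, 5).
Data: 3 successes in 11 trials. The binomial likelihood contributes p^3(1−p)^8, so the posterior is Beta(5+3, 5+8) = Beta(8, 13).
For Beta(a, b) with a, b > 1 the mode is (a−1)/(a+b−2) = 7/19 ≈ 0.3684.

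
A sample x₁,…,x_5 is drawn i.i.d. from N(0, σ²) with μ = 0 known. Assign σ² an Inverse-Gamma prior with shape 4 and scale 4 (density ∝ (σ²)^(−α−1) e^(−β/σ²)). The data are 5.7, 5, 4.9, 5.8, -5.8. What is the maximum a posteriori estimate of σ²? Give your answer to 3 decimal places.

Sum of squared deviations about the known mean: SS = (5.7−0)² + (5−0)² + (4.9−0)² + (5.8−0)² + (-5.8−0)² = 148.78.
The Normal likelihood contributes (σ²)^(−n/2) exp(−SS/(2σ²)), so the posterior is Inverse-Gamma(α + n/2, β + SS/2) = Inverse-Gamma(6.5, 78.39).
The mode of Inverse-Gamma(a, b) is b/(a+1) = 78.39/7.5 ≈ 10.452.

σ̂²_MAP = 10.452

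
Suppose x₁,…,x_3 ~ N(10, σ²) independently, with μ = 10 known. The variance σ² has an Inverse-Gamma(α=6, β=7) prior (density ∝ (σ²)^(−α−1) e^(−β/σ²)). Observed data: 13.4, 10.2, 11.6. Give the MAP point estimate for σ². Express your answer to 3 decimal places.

σ̂²_MAP = 1.656

Sum of squared deviations about the known mean: SS = (13.4−10)² + (10.2−10)² + (11.6−10)² = 14.16.
The Normal likelihood contributes (σ²)^(−n/2) exp(−SS/(2σ²)), so the posterior is Inverse-Gamma(α + n/2, β + SS/2) = Inverse-Gamma(7.5, 14.08).
The mode of Inverse-Gamma(a, b) is b/(a+1) = 14.08/8.5 ≈ 1.656.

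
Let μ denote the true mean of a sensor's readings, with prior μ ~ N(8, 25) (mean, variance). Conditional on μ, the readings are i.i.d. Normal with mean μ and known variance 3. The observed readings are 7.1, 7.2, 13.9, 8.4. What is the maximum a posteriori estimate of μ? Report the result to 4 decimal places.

μ̂_MAP = 9.1165

n = 4; x̄ = (7.1 + 7.2 + 13.9 + 8.4)/4 = 36.6/4 = 9.15.
For a Normal prior and Normal likelihood with known variance, the posterior is Normal; its mode equals its mean, the precision-weighted average.
Prior precision 1/σ₀² = 1/25 = 0.04; data precision n/σ² = 4/3.
μ̂ = (0.04·8 + (4/3)·9.15) / (0.04 + 4/3) = 12.52/(103/75) = 939/103 ≈ 9.1165.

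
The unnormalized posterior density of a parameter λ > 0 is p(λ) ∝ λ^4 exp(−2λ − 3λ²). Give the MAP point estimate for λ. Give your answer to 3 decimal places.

ℓ'(λ) = 4/λ − 2 − 6λ. Setting this to zero and multiplying by λ: 6λ² + 2λ − 4 = 0.
λ = (−2 + √(2² + 4·6·4)) / (2·6) = (−2 + √100) / 12 = (−2 + 10)/12 = 2/3.
ℓ''(λ) = −4/λ² − 6 < 0, confirming a maximum.

λ̂_MAP = 0.667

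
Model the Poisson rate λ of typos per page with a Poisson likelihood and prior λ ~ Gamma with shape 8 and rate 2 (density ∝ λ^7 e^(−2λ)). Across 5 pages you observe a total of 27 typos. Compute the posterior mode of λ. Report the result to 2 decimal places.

λ̂_MAP = 4.86

Σxᵢ = 27, n = 5.
Posterior ∝ λ^7e^(−2λ) · λ^27e^(−5λ) = λ^34e^(−7λ), i.e. Gamma(shape=35, rate=7).
The mode of a Gamma(a, b) with a ≥ 1 (shape–rate) is (a−1)/b = 34/7 ≈ 4.86.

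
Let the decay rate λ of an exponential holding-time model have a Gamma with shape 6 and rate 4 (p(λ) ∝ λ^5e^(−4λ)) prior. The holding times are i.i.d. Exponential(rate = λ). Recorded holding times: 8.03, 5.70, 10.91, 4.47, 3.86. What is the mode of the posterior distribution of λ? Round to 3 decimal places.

The Exponential(rate=λ) likelihood is ∝ λ^n e^(−λΣtᵢ). Here n = 5 and Σtᵢ = 8.03 + 5.70 + 10.91 + 4.47 + 3.86 = 32.97.
Posterior ∝ λ^5e^(−4λ) · λ^5e^(−32.97λ) = λ^10e^(−36.97λ), i.e. Gamma(11, 36.97).
Mode = (a−1)/b = 10/36.97 ≈ 0.270.

λ̂_MAP = 0.270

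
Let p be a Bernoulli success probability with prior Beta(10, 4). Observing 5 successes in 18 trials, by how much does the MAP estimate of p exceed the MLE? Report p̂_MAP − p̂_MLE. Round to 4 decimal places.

Posterior is Beta(15, 17); MAP = (15−1)/(32−2) = 14/30 ≈ 0.46667.
MLE ignores the prior: p̂_MLE = k/n = 5/18 ≈ 0.27778.
Difference = 14/30 − 5/18 = 17/90 ≈ 0.1889.

MAP − MLE = 0.1889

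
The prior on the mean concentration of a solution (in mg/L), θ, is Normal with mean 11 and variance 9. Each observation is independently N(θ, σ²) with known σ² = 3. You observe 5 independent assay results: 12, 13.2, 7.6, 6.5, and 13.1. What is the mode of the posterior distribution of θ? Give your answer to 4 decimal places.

θ̂_MAP = 10.5125

n = 5; x̄ = (12 + 13.2 + 7.6 + 6.5 + 13.1)/5 = 52.4/5 = 10.48.
For a Normal prior and Normal likelihood with known variance, the posterior is Normal; its mode equals its mean, the precision-weighted average.
Prior precision 1/σ₀² = 1/9; data precision n/σ² = 5/3.
θ̂ = ((1/9)·11 + (5/3)·10.48) / (1/9 + 5/3) = (841/45)/(16/9) = 10.5125.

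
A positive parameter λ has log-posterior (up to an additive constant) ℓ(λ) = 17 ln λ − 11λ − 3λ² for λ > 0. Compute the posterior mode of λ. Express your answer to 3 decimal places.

ℓ'(λ) = 17/λ − 11 − 6λ. Setting this to zero and multiplying by λ: 6λ² + 11λ − 17 = 0.
λ = (−11 + √(11² + 4·6·17)) / (2·6) = (−11 + √529) / 12 = (−11 + 23)/12 = 1.
ℓ''(λ) = −17/λ² − 6 < 0, confirming a maximum.

λ̂_MAP = 1.000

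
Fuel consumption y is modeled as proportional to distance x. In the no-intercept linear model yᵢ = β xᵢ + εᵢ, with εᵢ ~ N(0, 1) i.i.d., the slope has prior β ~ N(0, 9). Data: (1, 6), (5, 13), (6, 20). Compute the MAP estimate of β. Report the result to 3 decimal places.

log p(β | y) = −Σ(yᵢ − βxᵢ)²/(2·1) − β²/(2·9) + const.
Setting the derivative to zero: Σxᵢ(yᵢ − βxᵢ)/1 − β/9 = 0, so β = Σxᵢyᵢ / (Σxᵢ² + σ²/τ²).
Σxᵢyᵢ = 1·6 + 5·13 + 6·20 = 191; Σxᵢ² = 62; σ²/τ² = 1/9.
β̂_MAP = 191 / (62 + 1/9) = 191/(559/9) = 1719/559 ≈ 3.075.

β̂_MAP = 3.075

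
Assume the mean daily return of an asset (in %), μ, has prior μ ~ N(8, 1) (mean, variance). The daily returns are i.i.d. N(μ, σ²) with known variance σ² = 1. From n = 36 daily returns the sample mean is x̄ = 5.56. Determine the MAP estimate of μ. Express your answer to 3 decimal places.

n = 36, x̄ = 5.56.
For a Normal prior and Normal likelihood with known variance, the posterior is Normal; its mode equals its mean, the precision-weighted average.
Prior precision 1/σ₀² = 1/1 = 1; data precision n/σ² = 36/1 = 36.
μ̂ = (1·8 + 36·5.56) / (1 + 36) = 208.16/37 = 5204/925 ≈ 5.626.

μ̂_MAP = 5.626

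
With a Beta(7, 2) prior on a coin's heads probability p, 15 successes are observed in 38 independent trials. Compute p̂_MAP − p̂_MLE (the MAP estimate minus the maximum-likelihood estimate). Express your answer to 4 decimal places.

MAP − MLE = 0.0719

Posterior is Beta(22, 25); MAP = (22−1)/(47−2) = 21/45 ≈ 0.46667.
MLE ignores the prior: p̂_MLE = k/n = 15/38 ≈ 0.39474.
Difference = 21/45 − 15/38 = 41/570 ≈ 0.0719.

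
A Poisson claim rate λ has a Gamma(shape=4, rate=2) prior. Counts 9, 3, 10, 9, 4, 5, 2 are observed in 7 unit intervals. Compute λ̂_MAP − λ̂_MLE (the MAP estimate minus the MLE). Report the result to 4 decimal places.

Σxᵢ = 42. Posterior is Gamma(46, 9); MAP = (46−1)/9 = 45/9 ≈ 5.00000.
MLE = x̄ = 42/7 ≈ 6.00000.
Difference = 45/9 − 42/7 = -1 ≈ -1.0000.

MAP − MLE = -1.0000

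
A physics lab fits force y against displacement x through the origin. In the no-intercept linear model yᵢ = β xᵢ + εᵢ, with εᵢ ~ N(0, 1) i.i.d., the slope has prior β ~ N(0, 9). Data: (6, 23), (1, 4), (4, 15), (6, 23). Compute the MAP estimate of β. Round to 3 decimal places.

β̂_MAP = 3.815

log p(β | y) = −Σ(yᵢ − βxᵢ)²/(2·1) − β²/(2·9) + const.
Setting the derivative to zero: Σxᵢ(yᵢ − βxᵢ)/1 − β/9 = 0, so β = Σxᵢyᵢ / (Σxᵢ² + σ²/τ²).
Σxᵢyᵢ = 6·23 + 1·4 + 4·15 + 6·23 = 340; Σxᵢ² = 89; σ²/τ² = 1/9.
β̂_MAP = 340 / (89 + 1/9) = 340/(802/9) = 1530/401 ≈ 3.815.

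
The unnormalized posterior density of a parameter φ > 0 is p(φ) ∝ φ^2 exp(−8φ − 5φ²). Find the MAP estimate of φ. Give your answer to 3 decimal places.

φ̂_MAP = 0.200

ℓ'(φ) = 2/φ − 8 − 10φ. Setting this to zero and multiplying by φ: 10φ² + 8φ − 2 = 0.
φ = (−8 + √(8² + 4·10·2)) / (2·10) = (−8 + √144) / 20 = (−8 + 12)/20 = 1/5.
ℓ''(φ) = −2/φ² − 10 < 0, confirming a maximum.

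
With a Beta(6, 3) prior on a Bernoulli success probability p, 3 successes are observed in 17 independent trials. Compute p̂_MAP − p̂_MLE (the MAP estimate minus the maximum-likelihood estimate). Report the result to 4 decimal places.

MAP − MLE = 0.1569

Posterior is Beta(9, 17); MAP = (9−1)/(26−2) = 8/24 ≈ 0.33333.
MLE ignores the prior: p̂_MLE = k/n = 3/17 ≈ 0.17647.
Difference = 8/24 − 3/17 = 8/51 ≈ 0.1569.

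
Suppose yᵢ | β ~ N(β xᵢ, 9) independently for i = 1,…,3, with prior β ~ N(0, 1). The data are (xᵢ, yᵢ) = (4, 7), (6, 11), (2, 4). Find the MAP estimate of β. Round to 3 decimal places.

β̂_MAP = 1.569

log p(β | y) = −Σ(yᵢ − βxᵢ)²/(2·9) − β²/(2·1) + const.
Setting the derivative to zero: Σxᵢ(yᵢ − βxᵢ)/9 − β/1 = 0, so β = Σxᵢyᵢ / (Σxᵢ² + σ²/τ²).
Σxᵢyᵢ = 4·7 + 6·11 + 2·4 = 102; Σxᵢ² = 56; σ²/τ² = 9.
β̂_MAP = 102 / (56 + 9) = 102/65 ≈ 1.569.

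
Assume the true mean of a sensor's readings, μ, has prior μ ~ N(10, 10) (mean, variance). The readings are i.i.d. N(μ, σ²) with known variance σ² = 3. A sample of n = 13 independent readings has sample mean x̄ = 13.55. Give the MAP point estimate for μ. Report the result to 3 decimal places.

n = 13, x̄ = 13.55.
For a Normal prior and Normal likelihood with known variance, the posterior is Normal; its mode equals its mean, the precision-weighted average.
Prior precision 1/σ₀² = 1/10 = 0.1; data precision n/σ² = 13/3.
μ̂ = (0.1·10 + (13/3)·13.55) / (0.1 + 13/3) = (3583/60)/(133/30) = 3583/266 ≈ 13.470.

μ̂_MAP = 13.470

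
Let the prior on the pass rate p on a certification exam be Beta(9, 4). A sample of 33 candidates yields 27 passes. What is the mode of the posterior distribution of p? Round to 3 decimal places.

p̂_MAP = 0.795

Prior: Beta(9, 4).
Data: 27 successes in 33 trials. The binomial likelihood contributes p^27(1−p)^6, so the posterior is Beta(9+27, 4+6) = Beta(36, 10).
For Beta(a, b) with a, b > 1 the mode is (a−1)/(a+b−2) = 35/44 ≈ 0.795.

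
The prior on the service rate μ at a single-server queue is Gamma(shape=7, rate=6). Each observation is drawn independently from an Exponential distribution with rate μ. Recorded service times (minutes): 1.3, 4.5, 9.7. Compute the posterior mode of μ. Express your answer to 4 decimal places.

The Exponential(rate=μ) likelihood is ∝ μ^n e^(−μΣtᵢ). Here n = 3 and Σtᵢ = 1.3 + 4.5 + 9.7 = 15.5.
Posterior ∝ μ^6e^(−6μ) · μ^3e^(−15.5μ) = μ^9e^(−21.5μ), i.e. Gamma(10, 21.5).
Mode = (a−1)/b = 9/21.5 ≈ 0.4186.

μ̂_MAP = 0.4186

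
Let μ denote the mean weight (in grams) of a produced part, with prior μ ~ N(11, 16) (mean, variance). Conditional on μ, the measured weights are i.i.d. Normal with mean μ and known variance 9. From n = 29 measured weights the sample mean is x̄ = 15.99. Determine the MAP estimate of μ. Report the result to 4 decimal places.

μ̂_MAP = 15.8951

n = 29, x̄ = 15.99.
For a Normal prior and Normal likelihood with known variance, the posterior is Normal; its mode equals its mean, the precision-weighted average.
Prior precision 1/σ₀² = 1/16 = 0.0625; data precision n/σ² = 29/9.
μ̂ = (0.0625·11 + (29/9)·15.99) / (0.0625 + 29/9) = (62653/1200)/(473/144) = 187959/11825 ≈ 15.8951.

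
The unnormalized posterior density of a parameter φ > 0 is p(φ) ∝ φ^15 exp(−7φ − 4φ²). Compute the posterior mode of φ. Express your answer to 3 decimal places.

φ̂_MAP = 1.000

ℓ'(φ) = 15/φ − 7 − 8φ. Setting this to zero and multiplying by φ: 8φ² + 7φ − 15 = 0.
φ = (−7 + √(7² + 4·8·15)) / (2·8) = (−7 + √529) / 16 = (−7 + 23)/16 = 1.
ℓ''(φ) = −15/φ² − 8 < 0, confirming a maximum.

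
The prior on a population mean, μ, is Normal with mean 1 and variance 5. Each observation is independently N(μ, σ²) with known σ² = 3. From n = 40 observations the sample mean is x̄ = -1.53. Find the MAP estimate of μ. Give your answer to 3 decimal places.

n = 40, x̄ = -1.53.
For a Normal prior and Normal likelihood with known variance, the posterior is Normal; its mode equals its mean, the precision-weighted average.
Prior precision 1/σ₀² = 1/5 = 0.2; data precision n/σ² = 40/3.
μ̂ = (0.2·1 + (40/3)·(-1.53)) / (0.2 + 40/3) = (-20.2)/(203/15) = -303/203 ≈ -1.493.

μ̂_MAP = -1.493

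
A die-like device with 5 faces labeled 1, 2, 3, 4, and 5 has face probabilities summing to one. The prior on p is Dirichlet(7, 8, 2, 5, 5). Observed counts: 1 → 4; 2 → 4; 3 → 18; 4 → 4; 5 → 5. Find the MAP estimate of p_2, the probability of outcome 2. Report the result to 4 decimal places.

MAP estimate: 0.1930

The posterior is Dirichlet(αᵢ + nᵢ) = Dirichlet(11, 12, 20, 9, 10).
For a Dirichlet(a₁,…,a_K) with all aᵢ > 1, the mode has j-th component (aⱼ − 1)/(Σaᵢ − K).
Here Σaᵢ = 62 and K = 5, so p_2 = (12 − 1)/(62 − 5) = 11/57 ≈ 0.1930.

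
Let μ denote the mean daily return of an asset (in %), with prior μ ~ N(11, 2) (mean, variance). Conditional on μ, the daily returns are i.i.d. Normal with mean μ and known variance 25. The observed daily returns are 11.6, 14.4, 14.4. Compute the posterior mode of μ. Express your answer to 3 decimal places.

μ̂_MAP = 11.477

n = 3; x̄ = (11.6 + 14.4 + 14.4)/3 = 40.4/3 = 202/15 ≈ 13.4667.
For a Normal prior and Normal likelihood with known variance, the posterior is Normal; its mode equals its mean, the precision-weighted average.
Prior precision 1/σ₀² = 1/2 = 0.5; data precision n/σ² = 3/25 = 0.12.
μ̂ = (0.5·11 + 0.12·(202/15)) / (0.5 + 0.12) = 7.116/0.62 = 1779/155 ≈ 11.477.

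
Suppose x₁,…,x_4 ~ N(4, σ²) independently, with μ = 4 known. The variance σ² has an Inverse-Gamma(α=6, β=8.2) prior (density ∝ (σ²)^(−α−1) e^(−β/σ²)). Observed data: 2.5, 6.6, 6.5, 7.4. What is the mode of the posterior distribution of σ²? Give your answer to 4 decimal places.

σ̂²_MAP = 2.4011

Sum of squared deviations about the known mean: SS = (2.5−4)² + (6.6−4)² + (6.5−4)² + (7.4−4)² = 26.82.
The Normal likelihood contributes (σ²)^(−n/2) exp(−SS/(2σ²)), so the posterior is Inverse-Gamma(α + n/2, β + SS/2) = Inverse-Gamma(8, 21.61).
The mode of Inverse-Gamma(a, b) is b/(a+1) = 21.61/9 ≈ 2.4011.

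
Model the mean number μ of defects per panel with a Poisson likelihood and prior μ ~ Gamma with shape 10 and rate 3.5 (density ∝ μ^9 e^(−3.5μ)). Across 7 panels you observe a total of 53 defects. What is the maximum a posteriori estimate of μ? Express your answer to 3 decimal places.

Σxᵢ = 53, n = 7.
Posterior ∝ μ^9e^(−3.5μ) · μ^53e^(−7μ) = μ^62e^(−10.5μ), i.e. Gamma(shape=63, rate=10.5).
The mode of a Gamma(a, b) with a ≥ 1 (shape–rate) is (a−1)/b = 62/10.5 ≈ 5.905.

μ̂_MAP = 5.905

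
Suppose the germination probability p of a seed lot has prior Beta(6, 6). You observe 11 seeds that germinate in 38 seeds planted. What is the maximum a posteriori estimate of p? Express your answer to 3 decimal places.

Prior: Beta(6, 6).
Data: 11 successes in 38 trials. The binomial likelihood contributes p^11(1−p)^27, so the posterior is Beta(6+11, 6+27) = Beta(17, 33).
For Beta(a, b) with a, b > 1 the mode is (a−1)/(a+b−2) = 16/48 ≈ 0.333.

p̂_MAP = 0.333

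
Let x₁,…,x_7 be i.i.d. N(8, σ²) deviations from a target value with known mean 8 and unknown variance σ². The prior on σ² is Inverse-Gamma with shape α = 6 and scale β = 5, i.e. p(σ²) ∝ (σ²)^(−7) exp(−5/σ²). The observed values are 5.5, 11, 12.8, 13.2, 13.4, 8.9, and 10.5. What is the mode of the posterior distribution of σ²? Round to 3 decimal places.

σ̂²_MAP = 5.312

Sum of squared deviations about the known mean: SS = (5.5−8)² + (11−8)² + (12.8−8)² + (13.2−8)² + (13.4−8)² + (8.9−8)² + (10.5−8)² = 101.55.
The Normal likelihood contributes (σ²)^(−n/2) exp(−SS/(2σ²)), so the posterior is Inverse-Gamma(α + n/2, β + SS/2) = Inverse-Gamma(9.5, 55.775).
The mode of Inverse-Gamma(a, b) is b/(a+1) = 55.775/10.5 ≈ 5.312.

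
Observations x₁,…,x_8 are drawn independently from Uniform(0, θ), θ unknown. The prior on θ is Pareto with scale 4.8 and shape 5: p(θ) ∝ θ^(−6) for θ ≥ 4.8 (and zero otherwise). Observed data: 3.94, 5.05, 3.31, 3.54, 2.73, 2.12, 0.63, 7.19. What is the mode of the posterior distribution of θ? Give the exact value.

θ̂_MAP = 7.19

The Uniform(0, θ) likelihood is θ^(−n) for θ ≥ max(xᵢ), zero otherwise. Here max(xᵢ) = 7.19.
Posterior ∝ θ^(−6) · θ^(−8) = θ^(−14) on θ ≥ max(4.8, 7.19) = 7.19.
This density is strictly decreasing in θ, so the posterior mode lies at the lower boundary of the support.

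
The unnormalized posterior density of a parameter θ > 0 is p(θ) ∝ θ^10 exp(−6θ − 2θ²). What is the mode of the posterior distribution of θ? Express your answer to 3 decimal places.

θ̂_MAP = 1.000

ℓ'(θ) = 10/θ − 6 − 4θ. Setting this to zero and multiplying by θ: 4θ² + 6θ − 10 = 0.
θ = (−6 + √(6² + 4·4·10)) / (2·4) = (−6 + √196) / 8 = (−6 + 14)/8 = 1.
ℓ''(θ) = −10/θ² − 4 < 0, confirming a maximum.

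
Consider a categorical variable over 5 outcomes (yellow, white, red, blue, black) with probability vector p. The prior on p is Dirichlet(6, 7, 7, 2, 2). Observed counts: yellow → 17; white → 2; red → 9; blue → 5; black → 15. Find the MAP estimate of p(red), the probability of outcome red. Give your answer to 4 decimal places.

The posterior is Dirichlet(αᵢ + nᵢ) = Dirichlet(23, 9, 16, 7, 17).
For a Dirichlet(a₁,…,a_K) with all aᵢ > 1, the mode has j-th component (aⱼ − 1)/(Σaᵢ − K).
Here Σaᵢ = 72 and K = 5, so p(red) = (16 − 1)/(72 − 5) = 15/67 ≈ 0.2239.

MAP estimate of p(red) = 0.2239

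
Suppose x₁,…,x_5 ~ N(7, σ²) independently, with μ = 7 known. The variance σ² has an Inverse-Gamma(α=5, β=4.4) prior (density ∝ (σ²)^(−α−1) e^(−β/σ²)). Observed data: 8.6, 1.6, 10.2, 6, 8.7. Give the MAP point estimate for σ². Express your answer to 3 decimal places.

σ̂²_MAP = 3.215

Sum of squared deviations about the known mean: SS = (8.6−7)² + (1.6−7)² + (10.2−7)² + (6−7)² + (8.7−7)² = 45.85.
The Normal likelihood contributes (σ²)^(−n/2) exp(−SS/(2σ²)), so the posterior is Inverse-Gamma(α + n/2, β + SS/2) = Inverse-Gamma(7.5, 27.325).
The mode of Inverse-Gamma(a, b) is b/(a+1) = 27.325/8.5 ≈ 3.215.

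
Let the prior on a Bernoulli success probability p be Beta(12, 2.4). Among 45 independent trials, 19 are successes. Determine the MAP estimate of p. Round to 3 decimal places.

p̂_MAP = 0.523

Prior: Beta(12, 2.4).
Data: 19 successes in 45 trials. The binomial likelihood contributes p^19(1−p)^26, so the posterior is Beta(12+19, 2.4+26) = Beta(31, 28.4).
For Beta(a, b) with a, b > 1 the mode is (a−1)/(a+b−2) = 30/57.4 ≈ 0.523.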